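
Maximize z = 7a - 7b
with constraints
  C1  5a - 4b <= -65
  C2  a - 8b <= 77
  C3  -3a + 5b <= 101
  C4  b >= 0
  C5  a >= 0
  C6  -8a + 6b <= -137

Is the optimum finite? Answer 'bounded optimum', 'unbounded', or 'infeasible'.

The boundaries 5a - 4b = -65 and -3a + 5b = 101 meet at (79/13, 310/13), but that point violates -8a + 6b ≤ -137. Every candidate vertex is excluded by some other constraint, so the feasible region is empty.

infeasible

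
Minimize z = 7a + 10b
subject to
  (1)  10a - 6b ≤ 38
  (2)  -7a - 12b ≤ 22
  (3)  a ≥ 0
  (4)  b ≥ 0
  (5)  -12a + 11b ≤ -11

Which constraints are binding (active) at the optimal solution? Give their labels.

Feasible corners and z = 7a + 10b:
  (19/5, 0) → z = 133/5
  (176/19, 173/19) → z = 2962/19
  (11/12, 0) → z = 77/12

The minimum is at (11/12, 0). Substituting into each constraint, equality holds for (4) and (5); the remaining constraints have slack.

(4) and (5)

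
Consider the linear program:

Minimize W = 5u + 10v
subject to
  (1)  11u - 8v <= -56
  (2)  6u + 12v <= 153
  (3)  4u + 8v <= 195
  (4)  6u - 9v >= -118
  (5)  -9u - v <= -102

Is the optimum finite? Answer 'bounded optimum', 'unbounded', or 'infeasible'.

The boundaries 11u - 8v = -56 and 6u + 12v = 153 meet at (46/15, 673/60), but that point violates -9u - v ≤ -102. Every candidate vertex is excluded by some other constraint, so the feasible region is empty.

infeasible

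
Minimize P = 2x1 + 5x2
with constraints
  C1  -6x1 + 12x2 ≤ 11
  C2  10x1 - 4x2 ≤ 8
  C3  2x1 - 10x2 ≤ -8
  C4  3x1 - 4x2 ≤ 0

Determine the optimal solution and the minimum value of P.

Extreme points and P = 2x1 + 5x2:
  (35/24, 79/48) → P = 535/48
  (-7/18, 13/18) → P = 17/6
  (28/23, 24/23) → P = 176/23

The binding constraints are -6x1 + 12x2 = 11 and 2x1 - 10x2 = -8.
Solving simultaneously gives x1 = -7/18, x2 = 13/18.

x1 = -7/18, x2 = 13/18, minimum P = 17/6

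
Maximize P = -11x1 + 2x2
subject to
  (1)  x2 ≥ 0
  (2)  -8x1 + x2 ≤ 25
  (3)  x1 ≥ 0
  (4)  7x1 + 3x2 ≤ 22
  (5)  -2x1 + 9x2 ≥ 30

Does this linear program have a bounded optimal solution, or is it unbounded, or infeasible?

Feasible corners and P = -11x1 + 2x2:
  (0, 22/3) → P = 44/3
  (0, 10/3) → P = 20/3
  (36/23, 254/69) → P = -680/69
The feasible region has finitely many vertices and no improving ray; the maximum is 44/3 at (0, 22/3).

bounded optimum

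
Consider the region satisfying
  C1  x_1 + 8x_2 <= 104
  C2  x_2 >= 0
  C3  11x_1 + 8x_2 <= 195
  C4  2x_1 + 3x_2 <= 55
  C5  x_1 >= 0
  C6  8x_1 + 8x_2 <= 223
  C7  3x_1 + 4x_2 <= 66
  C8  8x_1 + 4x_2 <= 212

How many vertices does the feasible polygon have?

Intersecting each pair of boundary lines and keeping only the points that satisfy every inequality leaves:
  (0, 13)
  (28/5, 123/10)
  (195/11, 0)
  (0, 0)
  (63/5, 141/20)

5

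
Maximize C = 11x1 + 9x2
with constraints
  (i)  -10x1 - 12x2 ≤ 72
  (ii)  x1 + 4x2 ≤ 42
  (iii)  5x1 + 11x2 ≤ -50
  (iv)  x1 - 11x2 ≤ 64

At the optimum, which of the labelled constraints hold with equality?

(iii) and (iv)

Vertices and C = 11x1 + 9x2:
  (-96/25, -14/5) → C = -1686/25
  (-12/61, -356/61) → C = -3336/61
  (7/3, -185/33) → C = -818/33

The maximum is at (7/3, -185/33). Substituting into each constraint, equality holds for (iii) and (iv); the remaining constraints have slack.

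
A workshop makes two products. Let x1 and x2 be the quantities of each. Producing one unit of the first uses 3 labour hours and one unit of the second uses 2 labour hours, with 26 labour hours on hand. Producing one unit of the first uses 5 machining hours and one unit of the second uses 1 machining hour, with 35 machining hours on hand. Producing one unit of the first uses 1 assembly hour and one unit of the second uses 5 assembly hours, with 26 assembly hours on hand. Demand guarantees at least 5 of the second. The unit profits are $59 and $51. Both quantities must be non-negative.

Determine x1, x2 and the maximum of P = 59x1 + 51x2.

x1 = 1, x2 = 5, maximum P = 314

Feasible corners and P = 59x1 + 51x2:
  (0, 26/5) → P = 1326/5
  (0, 5) → P = 255
  (1, 5) → P = 314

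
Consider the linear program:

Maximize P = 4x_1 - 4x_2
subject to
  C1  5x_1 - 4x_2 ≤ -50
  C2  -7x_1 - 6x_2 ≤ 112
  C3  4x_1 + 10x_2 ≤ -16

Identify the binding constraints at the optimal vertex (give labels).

C1 and C2

Feasible corners and P = 4x_1 - 4x_2:
  (-374/29, -105/29) → P = -1076/29
  (-94/11, 20/11) → P = -456/11
  (-512/23, 168/23) → P = -2720/23

The maximum is at (-374/29, -105/29). Substituting into each constraint, equality holds for C1 and C2; the remaining constraints have slack.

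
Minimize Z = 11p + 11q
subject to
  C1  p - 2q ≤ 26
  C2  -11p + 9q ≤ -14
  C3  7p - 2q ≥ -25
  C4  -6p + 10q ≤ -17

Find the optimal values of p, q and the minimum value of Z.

Vertices and Z = 11p + 11q:
  (-17/2, -69/4) → Z = -1133/4
  (-253/41, -373/41) → Z = -6886/41
  (-13/56, -103/56) → Z = -319/14
The feasible region is unbounded (it extends along (2, 1), (5, 3)), but Z strictly increases along every unbounded feasible direction, so there is no improving ray and the minimum is attained at a vertex.

p = -17/2, q = -69/4, minimum Z = -1133/4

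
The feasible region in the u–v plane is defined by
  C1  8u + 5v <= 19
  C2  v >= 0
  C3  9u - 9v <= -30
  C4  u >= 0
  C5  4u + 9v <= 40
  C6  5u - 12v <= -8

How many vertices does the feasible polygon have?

3

Intersecting each pair of boundary lines and keeping only the points that satisfy every inequality leaves:
  (7/39, 137/39)
  (0, 19/5)
  (0, 10/3)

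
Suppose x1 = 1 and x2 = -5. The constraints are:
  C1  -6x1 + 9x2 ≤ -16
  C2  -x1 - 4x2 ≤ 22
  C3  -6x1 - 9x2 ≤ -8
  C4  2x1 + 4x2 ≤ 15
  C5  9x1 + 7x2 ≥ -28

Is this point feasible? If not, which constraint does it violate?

not feasible — violates C3

Constraint C3: -6x1 - 9x2 = 39, which is not ≤ -8. All other constraints are satisfied.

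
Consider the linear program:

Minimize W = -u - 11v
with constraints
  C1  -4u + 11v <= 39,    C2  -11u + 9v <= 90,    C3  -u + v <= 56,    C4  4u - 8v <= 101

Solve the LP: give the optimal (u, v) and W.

Vertices and W = -u - 11v:
  (-639/85, 69/85) → W = -24/17
  (1423/12, 140/3) → W = -7583/12
  (-1629/52, -1471/52) → W = 685/2

u = 1423/12, v = 140/3, minimum W = -7583/12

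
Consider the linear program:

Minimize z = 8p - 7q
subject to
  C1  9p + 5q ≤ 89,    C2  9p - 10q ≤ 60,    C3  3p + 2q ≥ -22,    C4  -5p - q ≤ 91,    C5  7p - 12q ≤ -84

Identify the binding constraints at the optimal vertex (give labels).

C1 and C4

Corner points and z = 8p - 7q:
  (-34, 79) → z = -825
  (648/143, 1379/143) → z = -4469/143
  (-160/7, 163/7) → z = -2421/7
  (-216/25, 49/25) → z = -2071/25

The minimum is at (-34, 79). Substituting into each constraint, equality holds for C1 and C4; the remaining constraints have slack.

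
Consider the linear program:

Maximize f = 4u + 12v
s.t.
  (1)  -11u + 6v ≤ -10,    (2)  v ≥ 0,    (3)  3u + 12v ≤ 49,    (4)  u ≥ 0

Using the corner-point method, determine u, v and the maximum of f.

u = 49/3, v = 0, maximum f = 196/3

Extreme points and f = 4u + 12v:
  (10/11, 0) → f = 40/11
  (69/25, 509/150) → f = 1294/25
  (49/3, 0) → f = 196/3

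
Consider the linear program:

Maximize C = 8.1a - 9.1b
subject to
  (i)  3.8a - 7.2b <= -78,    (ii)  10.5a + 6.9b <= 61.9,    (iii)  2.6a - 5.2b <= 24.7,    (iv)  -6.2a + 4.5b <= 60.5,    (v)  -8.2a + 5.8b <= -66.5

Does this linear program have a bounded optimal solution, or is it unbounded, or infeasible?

The boundaries 3.8a - 7.2b = -78 and 10.5a + 6.9b = 61.9 meet at (-1542/1697, 52711/5091), but that point violates -8.2a + 5.8b ≤ -66.5. Every candidate vertex is excluded by some other constraint, so the feasible region is empty.

infeasible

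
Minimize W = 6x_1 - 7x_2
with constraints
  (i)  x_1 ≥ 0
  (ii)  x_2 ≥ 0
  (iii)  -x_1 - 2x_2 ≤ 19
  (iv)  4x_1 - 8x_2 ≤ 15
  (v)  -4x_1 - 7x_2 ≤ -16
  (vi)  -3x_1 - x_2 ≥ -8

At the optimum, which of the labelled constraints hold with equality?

Vertices and W = 6x_1 - 7x_2:
  (0, 16/7) → W = -16
  (0, 8) → W = -56
  (40/17, 16/17) → W = 128/17

The minimum is at (0, 8). Substituting into each constraint, equality holds for (i) and (vi); the remaining constraints have slack.

(i) and (vi)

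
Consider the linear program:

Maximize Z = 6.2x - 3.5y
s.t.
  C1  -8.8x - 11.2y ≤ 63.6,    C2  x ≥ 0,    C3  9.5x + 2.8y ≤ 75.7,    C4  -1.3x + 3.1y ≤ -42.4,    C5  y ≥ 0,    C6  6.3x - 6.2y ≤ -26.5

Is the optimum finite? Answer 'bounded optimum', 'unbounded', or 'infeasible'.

The boundaries x = 0 and 9.5x + 2.8y = 75.7 meet at (0, 757/28), but that point violates -1.3x + 3.1y ≤ -42.4. Every candidate vertex is excluded by some other constraint, so the feasible region is empty.

infeasible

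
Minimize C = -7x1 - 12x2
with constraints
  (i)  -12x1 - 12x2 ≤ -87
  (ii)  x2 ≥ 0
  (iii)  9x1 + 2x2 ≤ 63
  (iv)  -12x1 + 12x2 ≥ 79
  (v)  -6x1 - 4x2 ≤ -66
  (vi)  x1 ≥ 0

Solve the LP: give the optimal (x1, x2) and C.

Extreme points and C = -7x1 - 12x2:
  (299/66, 489/44) → C = -10895/66
  (0, 63/2) → C = -378
  (119/30, 211/20) → C = -4631/30
  (0, 33/2) → C = -198

At the optimal vertex, 9x1 + 2x2 = 63 and x1 = 0.
Solving simultaneously gives x1 = 0, x2 = 63/2.

x1 = 0, x2 = 63/2, minimum C = -378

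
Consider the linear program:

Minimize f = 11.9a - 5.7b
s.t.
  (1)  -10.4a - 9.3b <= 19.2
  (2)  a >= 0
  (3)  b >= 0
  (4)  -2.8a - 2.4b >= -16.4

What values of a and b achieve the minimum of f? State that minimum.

Vertices and f = 11.9a - 5.7b:
  (0, 0) → f = 0
  (0, 41/6) → f = -779/20
  (41/7, 0) → f = 697/10

At the optimal vertex, a = 0 and -2.8a - 2.4b = -16.4.
Solving simultaneously gives a = 0, b = 41/6.

a = 0, b = 41/6, minimum f = -779/20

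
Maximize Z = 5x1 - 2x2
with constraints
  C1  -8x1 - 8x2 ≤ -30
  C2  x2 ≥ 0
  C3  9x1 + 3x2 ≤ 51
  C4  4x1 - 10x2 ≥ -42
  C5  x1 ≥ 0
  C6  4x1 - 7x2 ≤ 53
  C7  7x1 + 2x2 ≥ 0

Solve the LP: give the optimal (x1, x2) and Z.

Extreme points and Z = 5x1 - 2x2:
  (15/4, 0) → Z = 75/4
  (0, 15/4) → Z = -15/2
  (17/3, 0) → Z = 85/3
  (64/17, 97/17) → Z = 126/17
  (0, 21/5) → Z = -42/5

The binding constraints are x2 = 0 and 9x1 + 3x2 = 51.
Solving simultaneously gives x1 = 17/3, x2 = 0.

x1 = 17/3, x2 = 0, maximum Z = 85/3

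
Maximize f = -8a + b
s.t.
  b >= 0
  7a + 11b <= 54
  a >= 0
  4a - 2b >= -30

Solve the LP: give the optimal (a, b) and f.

Extreme points and f = -8a + b:
  (54/7, 0) → f = -432/7
  (0, 0) → f = 0
  (0, 54/11) → f = 54/11

The binding constraints are 7a + 11b = 54 and a = 0.
Solving simultaneously gives a = 0, b = 54/11.

a = 0, b = 54/11, maximum f = 54/11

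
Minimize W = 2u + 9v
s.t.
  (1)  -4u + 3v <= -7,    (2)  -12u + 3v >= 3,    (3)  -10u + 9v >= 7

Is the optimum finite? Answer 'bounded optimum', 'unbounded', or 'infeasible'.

infeasible

The boundaries -4u + 3v = -7 and -12u + 3v = 3 meet at (-5/4, -4), but that point violates -10u + 9v ≥ 7. Every candidate vertex is excluded by some other constraint, so the feasible region is empty.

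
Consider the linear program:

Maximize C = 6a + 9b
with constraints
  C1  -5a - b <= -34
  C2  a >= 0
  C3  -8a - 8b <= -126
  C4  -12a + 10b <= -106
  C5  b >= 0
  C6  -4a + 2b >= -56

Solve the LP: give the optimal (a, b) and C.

a = 87/4, b = 31/2, maximum C = 270

Corner points and C = 6a + 9b:
  (527/44, 83/22) → C = 1164/11
  (175/12, 7/6) → C = 98
  (87/4, 31/2) → C = 270

At the optimal vertex, -12a + 10b = -106 and -4a + 2b = -56.
Solving simultaneously gives a = 87/4, b = 31/2.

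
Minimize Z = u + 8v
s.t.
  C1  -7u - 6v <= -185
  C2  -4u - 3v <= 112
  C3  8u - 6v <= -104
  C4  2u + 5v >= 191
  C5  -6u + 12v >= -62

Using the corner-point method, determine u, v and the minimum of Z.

Feasible corners and Z = u + 8v:
  (-409, 508) → Z = 3655
  (-221/23, 967/23) → Z = 7515/23
  (313/26, 434/13) → Z = 7257/26
The feasible region is unbounded (it extends along (-3, 4), (3, 4)), but Z strictly increases along every unbounded feasible direction, so there is no improving ray and the minimum is attained at a vertex.

The binding constraints are 8u - 6v = -104 and 2u + 5v = 191.
Solving simultaneously gives u = 313/26, v = 434/13.

u = 313/26, v = 434/13, minimum Z = 7257/26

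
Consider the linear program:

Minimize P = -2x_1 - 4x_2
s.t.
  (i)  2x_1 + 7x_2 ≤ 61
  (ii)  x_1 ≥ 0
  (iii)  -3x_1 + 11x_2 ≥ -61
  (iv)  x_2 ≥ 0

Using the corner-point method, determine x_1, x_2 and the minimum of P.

The optimum lies where 2x_1 + 7x_2 = 61 and -3x_1 + 11x_2 = -61.
Solving simultaneously gives x_1 = 1098/43, x_2 = 61/43.

x_1 = 1098/43, x_2 = 61/43, minimum P = -2440/43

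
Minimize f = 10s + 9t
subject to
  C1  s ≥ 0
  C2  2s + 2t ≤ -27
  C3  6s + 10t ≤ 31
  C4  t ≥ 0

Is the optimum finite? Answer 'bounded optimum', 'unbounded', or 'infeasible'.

The boundaries s = 0 and 2s + 2t = -27 meet at (0, -27/2), but that point violates t ≥ 0. Every candidate vertex is excluded by some other constraint, so the feasible region is empty.

infeasible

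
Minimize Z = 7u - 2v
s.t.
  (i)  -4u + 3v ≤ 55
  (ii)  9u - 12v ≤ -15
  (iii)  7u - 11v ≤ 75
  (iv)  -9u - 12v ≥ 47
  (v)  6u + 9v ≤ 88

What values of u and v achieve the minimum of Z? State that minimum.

u = -205/7, v = -145/7, minimum Z = -1145/7

At the optimal vertex, -4u + 3v = 55 and 9u - 12v = -15.
Solving simultaneously gives u = -205/7, v = -145/7.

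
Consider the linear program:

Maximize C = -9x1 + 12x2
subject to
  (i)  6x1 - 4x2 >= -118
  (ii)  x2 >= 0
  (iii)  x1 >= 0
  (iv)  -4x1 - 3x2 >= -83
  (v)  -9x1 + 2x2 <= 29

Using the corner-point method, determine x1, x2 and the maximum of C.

x1 = 79/35, x2 = 863/35, maximum C = 1929/7

The binding constraints are -4x1 - 3x2 = -83 and -9x1 + 2x2 = 29.
Solving simultaneously gives x1 = 79/35, x2 = 863/35.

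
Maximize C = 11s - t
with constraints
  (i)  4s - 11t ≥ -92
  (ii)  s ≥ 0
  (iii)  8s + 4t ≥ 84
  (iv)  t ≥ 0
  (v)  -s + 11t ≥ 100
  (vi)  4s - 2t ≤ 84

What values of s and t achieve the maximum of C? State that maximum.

Vertices and C = 11s - t:
  (139/26, 134/13) → C = 97/2
  (277/9, 176/9) → C = 319
  (131/23, 221/23) → C = 1220/23
  (562/21, 242/21) → C = 1980/7

At the optimal vertex, 4s - 11t = -92 and 4s - 2t = 84.
Solving simultaneously gives s = 277/9, t = 176/9.

s = 277/9, t = 176/9, maximum C = 319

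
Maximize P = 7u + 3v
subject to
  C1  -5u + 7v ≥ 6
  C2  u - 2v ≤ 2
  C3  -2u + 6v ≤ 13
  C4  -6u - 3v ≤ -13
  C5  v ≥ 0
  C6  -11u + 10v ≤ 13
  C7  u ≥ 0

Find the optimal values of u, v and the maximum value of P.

u = 55/16, v = 53/16, maximum P = 34

Vertices and P = 7u + 3v:
  (55/16, 53/16) → P = 34
  (73/57, 101/57) → P = 814/57
  (26/23, 117/46) → P = 715/46
  (91/93, 221/93) → P = 1300/93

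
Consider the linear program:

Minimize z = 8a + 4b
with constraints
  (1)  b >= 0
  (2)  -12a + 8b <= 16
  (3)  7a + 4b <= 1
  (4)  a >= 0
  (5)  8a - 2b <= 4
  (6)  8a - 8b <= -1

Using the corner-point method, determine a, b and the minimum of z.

Corner points and z = 8a + 4b:
  (0, 1/4) → z = 1
  (1/22, 15/88) → z = 23/22
  (0, 1/8) → z = 1/2

The binding constraints are a = 0 and 8a - 8b = -1.
Solving simultaneously gives a = 0, b = 1/8.

a = 0, b = 1/8, minimum z = 1/2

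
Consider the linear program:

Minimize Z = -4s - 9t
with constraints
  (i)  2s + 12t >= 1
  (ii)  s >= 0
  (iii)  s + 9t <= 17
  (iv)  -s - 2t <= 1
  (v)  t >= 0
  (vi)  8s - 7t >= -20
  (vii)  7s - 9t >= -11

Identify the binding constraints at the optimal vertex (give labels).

(iii) and (v)

Corner points and Z = -4s - 9t:
  (0, 1/12) → Z = -3/4
  (1/2, 0) → Z = -2
  (0, 11/9) → Z = -11
  (17, 0) → Z = -68
  (3/4, 65/36) → Z = -77/4

The minimum is at (17, 0). Substituting into each constraint, equality holds for (iii) and (v); the remaining constraints have slack.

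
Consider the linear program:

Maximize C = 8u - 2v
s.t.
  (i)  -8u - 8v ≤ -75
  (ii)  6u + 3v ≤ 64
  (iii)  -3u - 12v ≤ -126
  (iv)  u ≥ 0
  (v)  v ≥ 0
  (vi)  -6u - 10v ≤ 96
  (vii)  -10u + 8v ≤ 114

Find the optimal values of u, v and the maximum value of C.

u = 130/21, v = 188/21, maximum C = 664/21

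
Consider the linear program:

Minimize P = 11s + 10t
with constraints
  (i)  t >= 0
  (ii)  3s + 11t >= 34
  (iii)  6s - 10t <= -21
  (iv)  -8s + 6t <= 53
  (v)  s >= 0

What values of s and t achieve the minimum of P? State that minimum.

Corner points and P = 11s + 10t:
  (109/96, 89/32) → P = 3869/96
  (0, 34/11) → P = 340/11
  (0, 53/6) → P = 265/3
The feasible region is unbounded (it extends along (3, 4), (5, 3)), but P strictly increases along every unbounded feasible direction, so there is no improving ray and the minimum is attained at a vertex.

At the optimal vertex, 3s + 11t = 34 and s = 0.
Solving simultaneously gives s = 0, t = 34/11.

s = 0, t = 34/11, minimum P = 340/11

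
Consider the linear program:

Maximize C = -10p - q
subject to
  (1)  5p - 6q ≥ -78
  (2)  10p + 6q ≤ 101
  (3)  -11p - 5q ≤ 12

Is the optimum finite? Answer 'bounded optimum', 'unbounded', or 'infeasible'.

bounded optimum

Extreme points and C = -10p - q:
  (23/15, 257/18) → C = -533/18
  (-66/13, 114/13) → C = 42
The feasible region has finitely many vertices and no improving ray; the maximum is 42 at (-66/13, 114/13).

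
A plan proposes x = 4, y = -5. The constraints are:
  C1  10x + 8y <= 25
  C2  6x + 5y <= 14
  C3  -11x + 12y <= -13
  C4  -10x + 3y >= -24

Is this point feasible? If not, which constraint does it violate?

Constraint C4: -10x + 3y = -55, which is not ≥ -24. All other constraints are satisfied.

not feasible — violates C4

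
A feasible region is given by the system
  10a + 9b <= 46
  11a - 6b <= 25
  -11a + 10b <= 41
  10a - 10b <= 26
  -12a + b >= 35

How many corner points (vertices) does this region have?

3

The feasible vertices (each the meet of two boundaries and inside every other half-plane) are:
  (-67, -348/5)
  (-309/109, 107/109)
  (-188/55, -331/55)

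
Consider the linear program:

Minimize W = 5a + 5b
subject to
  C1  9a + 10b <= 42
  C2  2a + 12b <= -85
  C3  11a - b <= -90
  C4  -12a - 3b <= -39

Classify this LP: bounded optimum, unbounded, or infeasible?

infeasible

The boundaries 9a + 10b = 42 and 2a + 12b = -85 meet at (677/44, -849/88), but that point violates 11a - b ≤ -90. Every candidate vertex is excluded by some other constraint, so the feasible region is empty.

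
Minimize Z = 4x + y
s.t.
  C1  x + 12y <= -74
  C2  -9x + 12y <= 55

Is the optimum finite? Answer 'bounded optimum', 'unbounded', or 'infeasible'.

From the feasible point (-129/10, -611/120), moving in the direction (-12, -9) keeps every constraint satisfied while Z decreases without bound.

unbounded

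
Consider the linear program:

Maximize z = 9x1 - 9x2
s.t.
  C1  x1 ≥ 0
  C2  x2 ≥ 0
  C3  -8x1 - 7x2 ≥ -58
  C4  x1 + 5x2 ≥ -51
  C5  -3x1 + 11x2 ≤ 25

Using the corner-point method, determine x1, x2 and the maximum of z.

x1 = 29/4, x2 = 0, maximum z = 261/4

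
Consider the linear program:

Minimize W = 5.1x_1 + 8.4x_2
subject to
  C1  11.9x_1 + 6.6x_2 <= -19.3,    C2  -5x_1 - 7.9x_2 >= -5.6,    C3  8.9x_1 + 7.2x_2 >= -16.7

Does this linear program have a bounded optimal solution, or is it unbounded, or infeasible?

Vertices and W = 5.1x_1 + 8.4x_2:
  (-18943/6101, 16314/6101) → W = 404283/61010
  (-479/449, -1348/1347) → W = -62173/4490
  (-17225/3431, 13334/3431) → W = 241581/34310
The feasible region has finitely many vertices and no improving ray; the minimum is -62173/4490 at (-479/449, -1348/1347).

bounded optimum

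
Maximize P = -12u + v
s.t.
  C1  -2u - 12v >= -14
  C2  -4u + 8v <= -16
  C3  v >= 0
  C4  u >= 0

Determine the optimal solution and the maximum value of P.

u = 4, v = 0, maximum P = -48

Extreme points and P = -12u + v:
  (19/4, 3/8) → P = -453/8
  (7, 0) → P = -84
  (4, 0) → P = -48

At the optimal vertex, -4u + 8v = -16 and v = 0.
Solving simultaneously gives u = 4, v = 0.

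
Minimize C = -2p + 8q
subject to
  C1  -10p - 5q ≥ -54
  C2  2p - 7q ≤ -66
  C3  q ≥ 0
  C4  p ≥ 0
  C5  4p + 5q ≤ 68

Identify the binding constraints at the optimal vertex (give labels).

Extreme points and C = -2p + 8q:
  (3/5, 48/5) → C = 378/5
  (0, 54/5) → C = 432/5
  (0, 66/7) → C = 528/7

The minimum is at (0, 66/7). Substituting into each constraint, equality holds for C2 and C4; the remaining constraints have slack.

C2 and C4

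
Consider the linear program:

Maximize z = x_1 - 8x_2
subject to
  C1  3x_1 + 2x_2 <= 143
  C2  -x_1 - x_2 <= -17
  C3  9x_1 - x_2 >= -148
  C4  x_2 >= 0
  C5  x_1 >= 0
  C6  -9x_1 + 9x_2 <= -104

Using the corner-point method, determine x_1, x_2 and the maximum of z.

Extreme points and z = x_1 - 8x_2:
  (143/3, 0) → z = 143/3
  (299/9, 65/3) → z = -1261/9
  (17, 0) → z = 17
  (257/18, 49/18) → z = -15/2

At the optimal vertex, 3x_1 + 2x_2 = 143 and x_2 = 0.
Solving simultaneously gives x_1 = 143/3, x_2 = 0.

x_1 = 143/3, x_2 = 0, maximum z = 143/3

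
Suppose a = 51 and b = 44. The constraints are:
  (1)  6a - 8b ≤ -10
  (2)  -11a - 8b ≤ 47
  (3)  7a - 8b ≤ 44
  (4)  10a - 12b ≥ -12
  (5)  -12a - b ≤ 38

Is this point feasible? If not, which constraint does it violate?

Constraint (4): 10a - 12b = -18, which is not ≥ -12. All other constraints are satisfied.

not feasible — violates (4)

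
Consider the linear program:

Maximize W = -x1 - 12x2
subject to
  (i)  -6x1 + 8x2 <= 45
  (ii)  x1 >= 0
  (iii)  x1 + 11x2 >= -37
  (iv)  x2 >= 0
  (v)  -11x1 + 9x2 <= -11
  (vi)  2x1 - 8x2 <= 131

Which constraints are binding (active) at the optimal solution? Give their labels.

Corner points and W = -x1 - 12x2:
  (29/2, 33/2) → W = -425/2
  (1, 0) → W = -1
  (131/2, 0) → W = -131/2
The feasible region is unbounded (it extends along (4, 3), (4, 1)), but W strictly decreases along every unbounded feasible direction, so there is no improving ray and the maximum is attained at a vertex.

The maximum is at (1, 0). Substituting into each constraint, equality holds for (iv) and (v); the remaining constraints have slack.

(iv) and (v)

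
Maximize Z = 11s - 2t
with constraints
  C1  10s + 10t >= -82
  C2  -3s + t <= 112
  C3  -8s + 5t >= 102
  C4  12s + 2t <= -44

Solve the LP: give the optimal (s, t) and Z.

s = -106/19, t = 218/19, maximum Z = -1602/19

Extreme points and Z = 11s - 2t:
  (-601/20, 437/20) → Z = -1497/4
  (-11, 14/5) → Z = -633/5
  (-134/9, 202/3) → Z = -2686/9
  (-106/19, 218/19) → Z = -1602/19

At the optimal vertex, -8s + 5t = 102 and 12s + 2t = -44.
Solving simultaneously gives s = -106/19, t = 218/19.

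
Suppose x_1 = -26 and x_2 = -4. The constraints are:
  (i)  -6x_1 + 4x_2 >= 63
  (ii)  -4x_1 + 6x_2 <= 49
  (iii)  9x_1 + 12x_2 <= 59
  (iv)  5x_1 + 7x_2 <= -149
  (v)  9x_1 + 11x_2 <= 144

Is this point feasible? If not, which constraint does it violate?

Constraint (ii): -4x_1 + 6x_2 = 80, which is not ≤ 49. All other constraints are satisfied.

not feasible — violates (ii)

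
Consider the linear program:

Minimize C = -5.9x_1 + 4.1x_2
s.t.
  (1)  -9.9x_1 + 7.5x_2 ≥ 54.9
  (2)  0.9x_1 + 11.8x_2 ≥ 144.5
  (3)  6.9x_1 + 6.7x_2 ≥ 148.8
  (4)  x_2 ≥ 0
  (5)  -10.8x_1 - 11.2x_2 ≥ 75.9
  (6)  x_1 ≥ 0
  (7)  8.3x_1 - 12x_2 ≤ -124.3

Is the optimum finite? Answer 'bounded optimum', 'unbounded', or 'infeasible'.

infeasible

The boundaries -9.9x_1 + 7.5x_2 = 54.9 and 6.9x_1 + 6.7x_2 = 148.8 meet at (8313/1312, 20577/1312), but that point violates -10.8x_1 - 11.2x_2 ≥ 75.9. Every candidate vertex is excluded by some other constraint, so the feasible region is empty.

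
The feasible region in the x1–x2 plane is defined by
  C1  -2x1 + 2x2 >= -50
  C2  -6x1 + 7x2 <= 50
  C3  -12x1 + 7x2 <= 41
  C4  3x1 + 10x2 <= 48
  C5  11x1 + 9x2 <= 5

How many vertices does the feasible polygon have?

3

Intersecting each pair of boundary lines and keeping only the points that satisfy every inequality leaves:
  (-216/5, -341/5)
  (23/2, -27/2)
  (-334/185, 511/185)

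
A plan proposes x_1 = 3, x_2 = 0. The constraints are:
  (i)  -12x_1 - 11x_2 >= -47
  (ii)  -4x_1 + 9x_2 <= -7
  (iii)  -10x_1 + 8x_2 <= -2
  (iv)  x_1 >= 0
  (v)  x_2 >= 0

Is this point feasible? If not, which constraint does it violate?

feasible

(i): -36 ≥ -47 ✓
(ii): -12 ≤ -7 ✓
(iii): -30 ≤ -2 ✓
(iv): 3 ≥ 0 ✓
(v): 0 ≥ 0 ✓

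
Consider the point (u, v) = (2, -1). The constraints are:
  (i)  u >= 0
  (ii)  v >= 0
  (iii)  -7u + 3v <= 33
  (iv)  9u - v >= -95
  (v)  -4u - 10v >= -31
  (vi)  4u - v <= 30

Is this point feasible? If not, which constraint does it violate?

Constraint (ii): v = -1, which is not ≥ 0. All other constraints are satisfied.

not feasible — violates (ii)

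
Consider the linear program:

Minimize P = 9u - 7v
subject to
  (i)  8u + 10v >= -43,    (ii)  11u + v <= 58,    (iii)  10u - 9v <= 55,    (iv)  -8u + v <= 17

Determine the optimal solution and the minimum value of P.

u = 41/19, v = 651/19, minimum P = -4188/19

Corner points and P = 9u - 7v:
  (163/172, -435/86) → P = 7557/172
  (-213/88, -26/11) → P = -461/88
  (577/109, -25/109) → P = 5368/109
  (41/19, 651/19) → P = -4188/19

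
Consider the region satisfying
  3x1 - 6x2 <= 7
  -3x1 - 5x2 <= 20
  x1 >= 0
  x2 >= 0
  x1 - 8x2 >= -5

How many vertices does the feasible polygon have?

4

Pairwise boundary intersections that survive every other constraint:
  (7/3, 0)
  (43/9, 11/9)
  (0, 0)
  (0, 5/8)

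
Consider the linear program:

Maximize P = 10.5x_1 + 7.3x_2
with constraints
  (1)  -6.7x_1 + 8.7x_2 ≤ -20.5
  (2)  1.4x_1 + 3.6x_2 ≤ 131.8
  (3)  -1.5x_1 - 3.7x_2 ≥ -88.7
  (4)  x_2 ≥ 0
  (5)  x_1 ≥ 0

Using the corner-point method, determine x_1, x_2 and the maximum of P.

The optimum lies where -1.5x_1 - 3.7x_2 = -88.7 and x_2 = 0.
Solving simultaneously gives x_1 = 887/15, x_2 = 0.

x_1 = 887/15, x_2 = 0, maximum P = 6209/10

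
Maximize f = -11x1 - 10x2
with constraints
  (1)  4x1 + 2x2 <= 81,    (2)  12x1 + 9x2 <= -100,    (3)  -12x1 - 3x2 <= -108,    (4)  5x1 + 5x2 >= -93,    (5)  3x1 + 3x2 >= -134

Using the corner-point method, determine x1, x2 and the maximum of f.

x1 = 91/5, x2 = -184/5, maximum f = 839/5

Extreme points and f = -11x1 - 10x2:
  (53/3, -104/3) → f = 457/3
  (337/15, -616/15) → f = 2453/15
  (91/5, -184/5) → f = 839/5

At the optimal vertex, -12x1 - 3x2 = -108 and 5x1 + 5x2 = -93.
Solving simultaneously gives x1 = 91/5, x2 = -184/5.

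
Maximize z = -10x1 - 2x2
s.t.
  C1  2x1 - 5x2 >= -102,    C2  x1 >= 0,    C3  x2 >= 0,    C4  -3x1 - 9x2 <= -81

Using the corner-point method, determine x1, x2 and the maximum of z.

Extreme points and z = -10x1 - 2x2:
  (0, 102/5) → z = -204/5
  (0, 9) → z = -18
  (27, 0) → z = -270
The feasible region is unbounded (it extends along (1, 0), (5, 2)), but z strictly decreases along every unbounded feasible direction, so there is no improving ray and the maximum is attained at a vertex.

x1 = 0, x2 = 9, maximum z = -18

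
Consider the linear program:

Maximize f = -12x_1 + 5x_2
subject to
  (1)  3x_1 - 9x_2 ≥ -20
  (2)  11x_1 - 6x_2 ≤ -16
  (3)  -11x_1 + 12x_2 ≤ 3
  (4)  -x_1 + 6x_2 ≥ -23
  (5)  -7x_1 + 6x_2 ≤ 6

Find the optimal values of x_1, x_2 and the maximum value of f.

Corner points and f = -12x_1 + 5x_2:
  (-29/11, -13/6) → f = 1373/66
  (-39/10, -269/60) → f = 1463/60
  (-3, -5/2) → f = 47/2
  (-29/6, -167/36) → f = 1253/36

x_1 = -29/6, x_2 = -167/36, maximum f = 1253/36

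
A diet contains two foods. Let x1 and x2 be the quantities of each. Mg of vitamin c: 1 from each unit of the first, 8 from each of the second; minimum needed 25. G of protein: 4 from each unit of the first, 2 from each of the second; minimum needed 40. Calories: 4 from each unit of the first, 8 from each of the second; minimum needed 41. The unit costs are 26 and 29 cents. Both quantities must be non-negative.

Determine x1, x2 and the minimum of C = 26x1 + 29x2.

Corner points and C = 26x1 + 29x2:
  (0, 20) → C = 580
  (25, 0) → C = 650
  (9, 2) → C = 292
The feasible region is unbounded (it extends along (0, 1), (1, 0)), but C strictly increases along every unbounded feasible direction, so there is no improving ray and the minimum is attained at a vertex.

The binding constraints are x1 + 8x2 = 25 and 4x1 + 2x2 = 40.
Solving simultaneously gives x1 = 9, x2 = 2.

x1 = 9, x2 = 2, minimum C = 292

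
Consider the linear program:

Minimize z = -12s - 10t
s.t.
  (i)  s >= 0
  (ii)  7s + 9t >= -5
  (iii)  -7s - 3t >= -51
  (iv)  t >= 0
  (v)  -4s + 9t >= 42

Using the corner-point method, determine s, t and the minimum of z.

s = 0, t = 17, minimum z = -170

Corner points and z = -12s - 10t:
  (0, 17) → z = -170
  (0, 14/3) → z = -140/3
  (111/25, 166/25) → z = -2992/25

The binding constraints are s = 0 and -7s - 3t = -51.
Solving simultaneously gives s = 0, t = 17.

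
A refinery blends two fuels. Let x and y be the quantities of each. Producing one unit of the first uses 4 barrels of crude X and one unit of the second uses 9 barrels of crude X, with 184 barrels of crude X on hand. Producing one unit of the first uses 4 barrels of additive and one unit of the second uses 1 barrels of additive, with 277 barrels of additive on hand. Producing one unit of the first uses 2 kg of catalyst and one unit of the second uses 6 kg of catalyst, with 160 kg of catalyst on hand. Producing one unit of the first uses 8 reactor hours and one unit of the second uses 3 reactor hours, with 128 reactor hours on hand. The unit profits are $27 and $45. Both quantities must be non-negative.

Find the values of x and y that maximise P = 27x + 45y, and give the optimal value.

x = 10, y = 16, maximum P = 990

Extreme points and P = 27x + 45y:
  (0, 0) → P = 0
  (0, 184/9) → P = 920
  (16, 0) → P = 432
  (10, 16) → P = 990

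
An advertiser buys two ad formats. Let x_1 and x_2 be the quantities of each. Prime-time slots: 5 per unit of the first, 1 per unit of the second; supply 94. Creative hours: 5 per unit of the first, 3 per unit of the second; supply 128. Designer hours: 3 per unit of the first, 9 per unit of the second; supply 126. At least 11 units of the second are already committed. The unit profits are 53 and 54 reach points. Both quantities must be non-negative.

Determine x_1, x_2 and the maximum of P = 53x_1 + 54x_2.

x_1 = 9, x_2 = 11, maximum P = 1071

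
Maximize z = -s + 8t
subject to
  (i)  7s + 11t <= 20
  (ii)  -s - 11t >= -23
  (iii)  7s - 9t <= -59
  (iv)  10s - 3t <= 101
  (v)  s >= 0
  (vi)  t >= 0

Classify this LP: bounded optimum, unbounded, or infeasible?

The boundaries 7s + 11t = 20 and s = 0 meet at (0, 20/11), but that point violates 7s - 9t ≤ -59. Every candidate vertex is excluded by some other constraint, so the feasible region is empty.

infeasible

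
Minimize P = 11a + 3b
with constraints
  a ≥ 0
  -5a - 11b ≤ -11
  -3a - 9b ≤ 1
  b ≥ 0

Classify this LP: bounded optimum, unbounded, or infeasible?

Feasible corners and P = 11a + 3b:
  (0, 1) → P = 3
  (11/5, 0) → P = 121/5
The feasible region has finitely many vertices and no improving ray; the minimum is 3 at (0, 1).

bounded optimum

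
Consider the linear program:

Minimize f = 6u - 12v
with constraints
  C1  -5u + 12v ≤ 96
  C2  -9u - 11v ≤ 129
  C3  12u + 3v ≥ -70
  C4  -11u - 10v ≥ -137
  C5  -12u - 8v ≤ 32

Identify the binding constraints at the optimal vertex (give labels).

Extreme points and f = 6u - 12v:
  (342/91, 1741/182) → f = -8394/91
  (-144/23, 124/23) → f = -2352/23
  (2797/31, -2652/31) → f = 48606/31
  (34/3, -21) → f = 320

The minimum is at (-144/23, 124/23). Substituting into each constraint, equality holds for C1 and C5; the remaining constraints have slack.

C1 and C5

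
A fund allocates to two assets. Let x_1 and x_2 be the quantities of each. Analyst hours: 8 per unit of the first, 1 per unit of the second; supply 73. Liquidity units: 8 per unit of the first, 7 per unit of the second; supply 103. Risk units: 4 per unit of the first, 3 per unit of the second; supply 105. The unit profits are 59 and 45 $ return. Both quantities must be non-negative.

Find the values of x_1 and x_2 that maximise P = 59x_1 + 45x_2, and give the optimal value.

Corner points and P = 59x_1 + 45x_2:
  (0, 0) → P = 0
  (0, 103/7) → P = 4635/7
  (73/8, 0) → P = 4307/8
  (17/2, 5) → P = 1453/2

The binding constraints are 8x_1 + x_2 = 73 and 8x_1 + 7x_2 = 103.
Solving simultaneously gives x_1 = 17/2, x_2 = 5.

x_1 = 17/2, x_2 = 5, maximum P = 1453/2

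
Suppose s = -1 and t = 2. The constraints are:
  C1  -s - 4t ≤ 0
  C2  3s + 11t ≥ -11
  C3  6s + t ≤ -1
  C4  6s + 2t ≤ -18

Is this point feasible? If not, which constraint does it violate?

not feasible — violates C4

Constraint C4: 6s + 2t = -2, which is not ≤ -18. All other constraints are satisfied.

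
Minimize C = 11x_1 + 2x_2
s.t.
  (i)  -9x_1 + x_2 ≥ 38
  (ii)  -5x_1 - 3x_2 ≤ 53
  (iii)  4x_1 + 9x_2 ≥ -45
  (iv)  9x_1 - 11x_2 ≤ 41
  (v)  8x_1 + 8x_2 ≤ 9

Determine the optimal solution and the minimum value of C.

Corner points and C = 11x_1 + 2x_2:
  (-387/85, -253/85) → C = -4763/85
  (-59/16, 77/16) → C = -495/16
  (-114/11, -13/33) → C = -3788/33
  (-451/16, 469/16) → C = -4023/16

The binding constraints are -5x_1 - 3x_2 = 53 and 8x_1 + 8x_2 = 9.
Solving simultaneously gives x_1 = -451/16, x_2 = 469/16.

x_1 = -451/16, x_2 = 469/16, minimum C = -4023/16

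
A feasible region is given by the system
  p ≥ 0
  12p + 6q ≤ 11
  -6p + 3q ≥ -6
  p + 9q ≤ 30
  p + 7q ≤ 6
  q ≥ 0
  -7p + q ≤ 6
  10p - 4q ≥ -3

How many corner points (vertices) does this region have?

5

Of the 28 pairwise boundary intersections, those satisfying every inequality are:
  (0, 0)
  (0, 3/4)
  (41/78, 61/78)
  (11/12, 0)
  (3/74, 63/74)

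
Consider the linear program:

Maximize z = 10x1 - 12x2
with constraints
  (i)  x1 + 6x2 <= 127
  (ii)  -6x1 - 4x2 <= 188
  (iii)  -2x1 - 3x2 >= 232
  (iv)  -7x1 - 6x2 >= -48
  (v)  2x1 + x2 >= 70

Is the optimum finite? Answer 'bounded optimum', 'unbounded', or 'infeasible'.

unbounded

From the feasible point (234, -398), moving in the direction (4, -6) keeps every constraint satisfied while z increases without bound.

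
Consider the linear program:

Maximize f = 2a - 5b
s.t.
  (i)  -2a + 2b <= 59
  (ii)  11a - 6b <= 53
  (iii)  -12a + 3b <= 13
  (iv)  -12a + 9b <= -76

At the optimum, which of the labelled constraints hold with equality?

Extreme points and f = 2a - 5b:
  (-79/13, -779/39) → f = 3421/39
  (7/9, -200/27) → f = 1042/27
  (-115/24, -89/6) → f = 775/12

The maximum is at (-79/13, -779/39). Substituting into each constraint, equality holds for (ii) and (iii); the remaining constraints have slack.

(ii) and (iii)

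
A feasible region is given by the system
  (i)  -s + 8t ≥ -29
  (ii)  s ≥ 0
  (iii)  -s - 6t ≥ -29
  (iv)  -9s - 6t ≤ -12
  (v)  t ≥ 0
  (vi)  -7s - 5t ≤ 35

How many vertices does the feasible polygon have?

4

The feasible vertices (each the meet of two boundaries and inside every other half-plane) are:
  (29, 0)
  (0, 29/6)
  (0, 2)
  (4/3, 0)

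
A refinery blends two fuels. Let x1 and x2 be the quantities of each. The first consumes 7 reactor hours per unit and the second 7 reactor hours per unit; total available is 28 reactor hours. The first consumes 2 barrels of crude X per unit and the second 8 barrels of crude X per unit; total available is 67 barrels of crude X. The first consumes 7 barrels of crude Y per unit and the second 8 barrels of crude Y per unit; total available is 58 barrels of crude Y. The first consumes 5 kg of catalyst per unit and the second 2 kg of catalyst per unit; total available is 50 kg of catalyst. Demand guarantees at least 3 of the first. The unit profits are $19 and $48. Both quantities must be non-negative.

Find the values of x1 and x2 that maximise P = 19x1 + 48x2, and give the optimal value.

The optimum lies where 7x1 + 7x2 = 28 and x1 = 3.
Solving simultaneously gives x1 = 3, x2 = 1.

x1 = 3, x2 = 1, maximum P = 105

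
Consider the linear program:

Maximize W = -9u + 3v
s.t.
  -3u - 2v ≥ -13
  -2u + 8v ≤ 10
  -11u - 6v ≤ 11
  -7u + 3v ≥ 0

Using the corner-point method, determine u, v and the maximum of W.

u = -37/25, v = 22/25, maximum W = 399/25

Vertices and W = -9u + 3v:
  (-37/25, 22/25) → W = 399/25
  (3/5, 7/5) → W = -6/5
  (-11/25, -77/75) → W = 22/25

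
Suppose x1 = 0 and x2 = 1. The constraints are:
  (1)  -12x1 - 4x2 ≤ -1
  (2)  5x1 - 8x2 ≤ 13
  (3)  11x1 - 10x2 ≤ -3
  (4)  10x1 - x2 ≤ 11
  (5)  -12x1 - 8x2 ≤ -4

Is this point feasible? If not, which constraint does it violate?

(1): -4 ≤ -1 ✓
(2): -8 ≤ 13 ✓
(3): -10 ≤ -3 ✓
(4): -1 ≤ 11 ✓
(5): -8 ≤ -4 ✓

feasible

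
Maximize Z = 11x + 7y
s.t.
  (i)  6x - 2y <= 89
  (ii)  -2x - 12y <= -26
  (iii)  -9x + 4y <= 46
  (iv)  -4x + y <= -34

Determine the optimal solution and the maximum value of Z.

x = 224/3, y = 359/2, maximum Z = 12467/6

Corner points and Z = 11x + 7y:
  (280/19, -11/38) → Z = 6083/38
  (224/3, 359/2) → Z = 12467/6
  (217/25, 18/25) → Z = 2513/25
  (26, 70) → Z = 776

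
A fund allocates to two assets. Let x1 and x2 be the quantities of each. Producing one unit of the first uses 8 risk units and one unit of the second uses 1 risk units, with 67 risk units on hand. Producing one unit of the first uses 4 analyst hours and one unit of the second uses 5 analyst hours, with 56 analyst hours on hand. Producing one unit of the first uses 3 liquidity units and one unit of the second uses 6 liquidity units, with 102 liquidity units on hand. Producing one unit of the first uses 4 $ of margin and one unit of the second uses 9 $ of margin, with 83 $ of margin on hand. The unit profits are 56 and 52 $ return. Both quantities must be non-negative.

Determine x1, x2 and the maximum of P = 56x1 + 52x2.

Extreme points and P = 56x1 + 52x2:
  (0, 0) → P = 0
  (0, 83/9) → P = 4316/9
  (67/8, 0) → P = 469
  (31/4, 5) → P = 694
  (89/16, 27/4) → P = 1325/2

x1 = 31/4, x2 = 5, maximum P = 694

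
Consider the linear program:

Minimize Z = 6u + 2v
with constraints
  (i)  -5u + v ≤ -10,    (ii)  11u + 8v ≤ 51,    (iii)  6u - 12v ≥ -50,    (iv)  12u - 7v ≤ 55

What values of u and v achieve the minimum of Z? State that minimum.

Vertices and Z = 6u + 2v:
  (131/51, 145/51) → Z = 1076/51
  (15/23, -155/23) → Z = -220/23
  (797/173, 7/173) → Z = 4796/173

The optimum lies where -5u + v = -10 and 12u - 7v = 55.
Solving simultaneously gives u = 15/23, v = -155/23.

u = 15/23, v = -155/23, minimum Z = -220/23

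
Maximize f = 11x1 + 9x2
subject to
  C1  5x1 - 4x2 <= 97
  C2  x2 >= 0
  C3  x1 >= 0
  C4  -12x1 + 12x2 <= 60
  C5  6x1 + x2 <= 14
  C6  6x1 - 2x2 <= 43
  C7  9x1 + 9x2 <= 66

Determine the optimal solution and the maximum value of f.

Corner points and f = 11x1 + 9x2:
  (0, 0) → f = 0
  (7/3, 0) → f = 77/3
  (0, 5) → f = 45
  (7/6, 37/6) → f = 205/3
  (4/3, 6) → f = 206/3

x1 = 4/3, x2 = 6, maximum f = 206/3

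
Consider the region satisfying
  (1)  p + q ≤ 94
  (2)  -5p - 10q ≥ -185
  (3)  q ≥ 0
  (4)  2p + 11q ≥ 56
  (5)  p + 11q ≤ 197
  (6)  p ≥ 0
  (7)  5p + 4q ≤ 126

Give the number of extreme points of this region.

5

Pairwise boundary intersections that survive every other constraint:
  (13/9, 160/9)
  (52/3, 59/6)
  (0, 56/11)
  (1162/47, 28/47)
  (0, 197/11)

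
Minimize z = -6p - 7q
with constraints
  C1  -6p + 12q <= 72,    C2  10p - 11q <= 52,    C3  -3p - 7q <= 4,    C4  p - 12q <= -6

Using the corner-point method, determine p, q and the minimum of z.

p = 236/9, q = 172/9, minimum z = -2620/9

Feasible corners and z = -6p - 7q:
  (236/9, 172/9) → z = -2620/9
  (-92/13, 32/13) → z = 328/13
  (690/109, 112/109) → z = -4924/109
  (-90/43, 14/43) → z = 442/43

At the optimal vertex, -6p + 12q = 72 and 10p - 11q = 52.
Solving simultaneously gives p = 236/9, q = 172/9.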